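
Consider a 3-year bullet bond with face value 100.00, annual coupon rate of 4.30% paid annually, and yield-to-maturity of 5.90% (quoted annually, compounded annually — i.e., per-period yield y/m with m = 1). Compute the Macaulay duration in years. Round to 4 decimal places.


Coupon per period c = face * coupon_rate / m = 4.300000
Periods per year m = 1; per-period yield y/m = 0.059000
Number of cashflows N = 3
Cashflows (t years, CF_t, discount factor 1/(1+y/m)^(m*t), PV):
  t = 1.0000: CF_t = 4.300000, DF = 0.944287, PV = 4.060434
  t = 2.0000: CF_t = 4.300000, DF = 0.891678, PV = 3.834216
  t = 3.0000: CF_t = 104.300000, DF = 0.842000, PV = 87.820606
Price P = sum_t PV_t = 95.715256
Macaulay numerator sum_t t * PV_t:
  t * PV_t at t = 1.0000: 4.060434
  t * PV_t at t = 2.0000: 7.668431
  t * PV_t at t = 3.0000: 263.461817
Macaulay duration D = (sum_t t * PV_t) / P = 275.190683 / 95.715256 = 2.875097

Answer: Macaulay duration = 2.8751 years


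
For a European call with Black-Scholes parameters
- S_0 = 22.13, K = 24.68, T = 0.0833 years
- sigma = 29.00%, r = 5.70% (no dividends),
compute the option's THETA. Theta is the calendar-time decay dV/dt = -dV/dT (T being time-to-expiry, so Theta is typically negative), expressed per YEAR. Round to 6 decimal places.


Answer: Theta = -2.285944

Derivation:
d1 = -1.2044125586; d2 = -1.2881116028
phi(d1) = 0.1931586632; exp(-qT) = 1.0000000000; exp(-rT) = 0.9952631544
Theta = -S*exp(-qT)*phi(d1)*sigma/(2*sqrt(T)) - r*K*exp(-rT)*N(d2) + q*S*exp(-qT)*N(d1)
N(d1) = 0.1142150802; N(d2) = 0.0988535585; sqrt(T) = 0.2886173938
Term 1 = -22.1300 * 1.0000000000 * 0.1931586632 * 0.2900 / (2 * 0.2886173938) = -2.1475392326
Term 2 = -0.0570 * 24.6800 * 0.9952631544 * 0.0988535585 = -0.1384045109
Term 3 = 0 (no dividend yield, q = 0)
Theta = -2.1475392326 + (-0.1384045109) + (0.0000000000) = -2.285944


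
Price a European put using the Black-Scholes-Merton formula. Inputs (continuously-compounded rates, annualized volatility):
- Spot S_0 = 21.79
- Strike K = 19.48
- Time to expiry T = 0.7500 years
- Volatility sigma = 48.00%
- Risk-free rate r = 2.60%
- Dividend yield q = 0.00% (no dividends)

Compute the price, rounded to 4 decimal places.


Answer: Price = 2.1880

Derivation:
d1 = (ln(S/K) + (r - q + 0.5*sigma^2) * T) / (sigma * sqrt(T)) = 0.52433713
d2 = d1 - sigma * sqrt(T) = 0.10864493
exp(-rT) = 0.98068890; exp(-qT) = 1.00000000
P = K * exp(-rT) * N(-d2) - S_0 * exp(-qT) * N(-d1)
N(-d1) = 0.30002204; N(-d2) = 0.45674206
P = 19.4800 * 0.98068890 * 0.45674206 - 21.7900 * 1.00000000 * 0.30002204 = 2.1880


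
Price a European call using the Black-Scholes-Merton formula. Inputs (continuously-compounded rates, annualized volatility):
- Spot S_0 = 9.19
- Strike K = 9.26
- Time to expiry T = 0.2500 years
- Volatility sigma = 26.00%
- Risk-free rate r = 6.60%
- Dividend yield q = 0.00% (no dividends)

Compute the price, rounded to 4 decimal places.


d1 = (ln(S/K) + (r - q + 0.5*sigma^2) * T) / (sigma * sqrt(T)) = 0.13355298
d2 = d1 - sigma * sqrt(T) = 0.00355298
exp(-rT) = 0.98363538; exp(-qT) = 1.00000000
C = S_0 * exp(-qT) * N(d1) - K * exp(-rT) * N(d2)
N(d1) = 0.55312197; N(d2) = 0.50141743
C = 9.1900 * 1.00000000 * 0.55312197 - 9.2600 * 0.98363538 * 0.50141743 = 0.5160

Answer: Price = 0.5160


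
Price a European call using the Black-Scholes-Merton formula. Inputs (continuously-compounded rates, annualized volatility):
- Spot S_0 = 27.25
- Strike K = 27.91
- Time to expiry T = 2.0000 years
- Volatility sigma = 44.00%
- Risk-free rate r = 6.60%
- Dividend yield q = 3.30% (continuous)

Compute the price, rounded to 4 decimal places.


Answer: Price = 6.6425

Derivation:
d1 = (ln(S/K) + (r - q + 0.5*sigma^2) * T) / (sigma * sqrt(T)) = 0.37873358
d2 = d1 - sigma * sqrt(T) = -0.24352039
exp(-rT) = 0.87634100; exp(-qT) = 0.93613086
C = S_0 * exp(-qT) * N(d1) - K * exp(-rT) * N(d2)
N(d1) = 0.64755714; N(d2) = 0.40380115
C = 27.2500 * 0.93613086 * 0.64755714 - 27.9100 * 0.87634100 * 0.40380115 = 6.6425


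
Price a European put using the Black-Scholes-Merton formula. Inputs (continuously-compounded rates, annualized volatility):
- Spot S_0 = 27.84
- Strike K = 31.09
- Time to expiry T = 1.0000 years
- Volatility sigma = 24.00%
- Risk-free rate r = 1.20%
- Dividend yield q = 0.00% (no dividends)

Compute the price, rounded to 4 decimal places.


d1 = (ln(S/K) + (r - q + 0.5*sigma^2) * T) / (sigma * sqrt(T)) = -0.29005162
d2 = d1 - sigma * sqrt(T) = -0.53005162
exp(-rT) = 0.98807171; exp(-qT) = 1.00000000
P = K * exp(-rT) * N(-d2) - S_0 * exp(-qT) * N(-d1)
N(-d1) = 0.61411163; N(-d2) = 0.70196193
P = 31.0900 * 0.98807171 * 0.70196193 - 27.8400 * 1.00000000 * 0.61411163 = 4.4668

Answer: Price = 4.4668


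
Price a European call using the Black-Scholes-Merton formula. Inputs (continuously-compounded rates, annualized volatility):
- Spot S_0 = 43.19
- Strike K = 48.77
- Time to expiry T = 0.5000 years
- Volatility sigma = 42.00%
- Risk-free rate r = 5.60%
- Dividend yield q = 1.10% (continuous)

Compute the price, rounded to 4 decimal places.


d1 = (ln(S/K) + (r - q + 0.5*sigma^2) * T) / (sigma * sqrt(T)) = -0.18487941
d2 = d1 - sigma * sqrt(T) = -0.48186426
exp(-rT) = 0.97238837; exp(-qT) = 0.99451510
C = S_0 * exp(-qT) * N(d1) - K * exp(-rT) * N(d2)
N(d1) = 0.42666181; N(d2) = 0.31495119
C = 43.1900 * 0.99451510 * 0.42666181 - 48.7700 * 0.97238837 * 0.31495119 = 3.3904

Answer: Price = 3.3904


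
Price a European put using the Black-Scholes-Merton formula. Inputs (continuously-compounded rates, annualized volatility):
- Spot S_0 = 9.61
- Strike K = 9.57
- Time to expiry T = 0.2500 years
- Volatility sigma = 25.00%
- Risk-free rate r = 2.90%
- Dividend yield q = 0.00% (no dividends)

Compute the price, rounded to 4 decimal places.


d1 = (ln(S/K) + (r - q + 0.5*sigma^2) * T) / (sigma * sqrt(T)) = 0.15386814
d2 = d1 - sigma * sqrt(T) = 0.02886814
exp(-rT) = 0.99277622; exp(-qT) = 1.00000000
P = K * exp(-rT) * N(-d2) - S_0 * exp(-qT) * N(-d1)
N(-d1) = 0.43885685; N(-d2) = 0.48848488
P = 9.5700 * 0.99277622 * 0.48848488 - 9.6100 * 1.00000000 * 0.43885685 = 0.4236

Answer: Price = 0.4236


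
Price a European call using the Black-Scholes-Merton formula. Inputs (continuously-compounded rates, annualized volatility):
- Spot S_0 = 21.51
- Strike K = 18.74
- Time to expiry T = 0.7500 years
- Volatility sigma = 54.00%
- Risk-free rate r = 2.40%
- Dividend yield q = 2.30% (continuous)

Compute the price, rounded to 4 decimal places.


Answer: Price = 5.1802

Derivation:
d1 = (ln(S/K) + (r - q + 0.5*sigma^2) * T) / (sigma * sqrt(T)) = 0.53021639
d2 = d1 - sigma * sqrt(T) = 0.06256267
exp(-rT) = 0.98216103; exp(-qT) = 0.98289793
C = S_0 * exp(-qT) * N(d1) - K * exp(-rT) * N(d2)
N(d1) = 0.70201905; N(d2) = 0.52494262
C = 21.5100 * 0.98289793 * 0.70201905 - 18.7400 * 0.98216103 * 0.52494262 = 5.1802


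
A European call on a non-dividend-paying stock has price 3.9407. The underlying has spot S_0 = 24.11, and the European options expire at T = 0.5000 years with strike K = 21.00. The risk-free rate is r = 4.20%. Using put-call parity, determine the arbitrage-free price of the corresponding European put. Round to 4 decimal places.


Put-call parity: C - P = S_0 * exp(-qT) - K * exp(-rT).
S_0 * exp(-qT) = 24.1100 * 1.00000000 = 24.11000000
K * exp(-rT) = 21.0000 * 0.97921896 = 20.56359826
P = C - S*exp(-qT) + K*exp(-rT)
P = 3.9407 - 24.11000000 + 20.56359826 = 0.3943

Answer: Put price = 0.3943


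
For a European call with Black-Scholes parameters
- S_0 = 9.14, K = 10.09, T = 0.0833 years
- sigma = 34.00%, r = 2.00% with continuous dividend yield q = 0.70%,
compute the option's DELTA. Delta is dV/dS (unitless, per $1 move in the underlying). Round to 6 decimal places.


d1 = -0.9475888158; d2 = -1.0457187297
phi(d1) = 0.2546409373; exp(-qT) = 0.9994170700; exp(-rT) = 0.9983353870
N(d1) = 0.1716694110
Delta = exp(-qT) * N(d1) = 0.9994170700 * 0.1716694110 = 0.171569

Answer: Delta = 0.171569


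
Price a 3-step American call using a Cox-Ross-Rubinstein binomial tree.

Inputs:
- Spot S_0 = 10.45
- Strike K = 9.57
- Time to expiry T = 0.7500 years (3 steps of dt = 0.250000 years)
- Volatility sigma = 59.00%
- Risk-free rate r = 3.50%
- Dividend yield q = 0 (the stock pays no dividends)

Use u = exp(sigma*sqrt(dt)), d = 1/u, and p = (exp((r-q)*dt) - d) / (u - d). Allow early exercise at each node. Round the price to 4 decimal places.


dt = T/N = 0.250000
u = exp(sigma*sqrt(dt)) = 1.343126; d = 1/u = 0.744532
p = (exp((r-q)*dt) - d) / (u - d) = 0.441462
Discount per step: exp(-r*dt) = 0.991288
Stock lattice S(k, i) with i counting down-moves:
  k=0: S(0,0) = 10.4500
  k=1: S(1,0) = 14.0357; S(1,1) = 7.7804
  k=2: S(2,0) = 18.8517; S(2,1) = 10.4500; S(2,2) = 5.7927
  k=3: S(3,0) = 25.3202; S(3,1) = 14.0357; S(3,2) = 7.7804; S(3,3) = 4.3129
Terminal payoffs V(N, i) = max(S_T - K, 0):
  V(3,0) = 15.750187; V(3,1) = 4.465670; V(3,2) = 0.000000; V(3,3) = 0.000000
Backward induction: V(k, i) = exp(-r*dt) * [p * V(k+1, i) + (1-p) * V(k+1, i+1)]; then take max(V_cont, immediate exercise) for American.
  V(2,0) = exp(-r*dt) * [p*15.750187 + (1-p)*4.465670] = 9.365051; exercise = 9.281679; V(2,0) = max -> 9.365051
  V(2,1) = exp(-r*dt) * [p*4.465670 + (1-p)*0.000000] = 1.954249; exercise = 0.880000; V(2,1) = max -> 1.954249
  V(2,2) = exp(-r*dt) * [p*0.000000 + (1-p)*0.000000] = 0.000000; exercise = 0.000000; V(2,2) = max -> 0.000000
  V(1,0) = exp(-r*dt) * [p*9.365051 + (1-p)*1.954249] = 5.180309; exercise = 4.465670; V(1,0) = max -> 5.180309
  V(1,1) = exp(-r*dt) * [p*1.954249 + (1-p)*0.000000] = 0.855211; exercise = 0.000000; V(1,1) = max -> 0.855211
  V(0,0) = exp(-r*dt) * [p*5.180309 + (1-p)*0.855211] = 2.740492; exercise = 0.880000; V(0,0) = max -> 2.740492

Answer: Price = V(0,0) = 2.7405


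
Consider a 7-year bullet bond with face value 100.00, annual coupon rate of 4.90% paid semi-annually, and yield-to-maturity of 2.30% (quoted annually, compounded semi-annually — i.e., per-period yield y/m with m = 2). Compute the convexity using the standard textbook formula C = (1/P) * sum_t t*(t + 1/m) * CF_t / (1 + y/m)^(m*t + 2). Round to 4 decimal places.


Coupon per period c = face * coupon_rate / m = 2.450000
Periods per year m = 2; per-period yield y/m = 0.011500
Number of cashflows N = 14
Cashflows (t years, CF_t, discount factor 1/(1+y/m)^(m*t), PV):
  t = 0.5000: CF_t = 2.450000, DF = 0.988631, PV = 2.422145
  t = 1.0000: CF_t = 2.450000, DF = 0.977391, PV = 2.394607
  t = 1.5000: CF_t = 2.450000, DF = 0.966279, PV = 2.367382
  t = 2.0000: CF_t = 2.450000, DF = 0.955293, PV = 2.340467
  t = 2.5000: CF_t = 2.450000, DF = 0.944432, PV = 2.313858
  t = 3.0000: CF_t = 2.450000, DF = 0.933694, PV = 2.287551
  t = 3.5000: CF_t = 2.450000, DF = 0.923079, PV = 2.261543
  t = 4.0000: CF_t = 2.450000, DF = 0.912584, PV = 2.235831
  t = 4.5000: CF_t = 2.450000, DF = 0.902209, PV = 2.210411
  t = 5.0000: CF_t = 2.450000, DF = 0.891951, PV = 2.185281
  t = 5.5000: CF_t = 2.450000, DF = 0.881810, PV = 2.160436
  t = 6.0000: CF_t = 2.450000, DF = 0.871785, PV = 2.135873
  t = 6.5000: CF_t = 2.450000, DF = 0.861873, PV = 2.111590
  t = 7.0000: CF_t = 102.450000, DF = 0.852075, PV = 87.295035
Price P = sum_t PV_t = 116.722010
Convexity numerator sum_t t*(t + 1/m) * CF_t / (1+y/m)^(m*t + 2):
  t = 0.5000: term = 1.183691
  t = 1.0000: term = 3.510701
  t = 1.5000: term = 6.941573
  t = 2.0000: term = 11.437754
  t = 2.5000: term = 16.961573
  t = 3.0000: term = 23.476226
  t = 3.5000: term = 30.945759
  t = 4.0000: term = 39.335051
  t = 4.5000: term = 48.609801
  t = 5.0000: term = 58.736509
  t = 5.5000: term = 69.682463
  t = 6.0000: term = 81.415721
  t = 6.5000: term = 93.905099
  t = 7.0000: term = 4479.371396
Convexity = (1/P) * sum = 4965.513318 / 116.722010 = 42.541362

Answer: Convexity = 42.5414


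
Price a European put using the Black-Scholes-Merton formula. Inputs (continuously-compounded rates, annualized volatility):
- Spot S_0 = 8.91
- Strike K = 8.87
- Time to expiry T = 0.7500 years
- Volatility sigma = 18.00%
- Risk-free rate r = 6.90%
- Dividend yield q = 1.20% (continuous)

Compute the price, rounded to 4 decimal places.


d1 = (ln(S/K) + (r - q + 0.5*sigma^2) * T) / (sigma * sqrt(T)) = 0.38104762
d2 = d1 - sigma * sqrt(T) = 0.22516305
exp(-rT) = 0.94956623; exp(-qT) = 0.99104038
P = K * exp(-rT) * N(-d2) - S_0 * exp(-qT) * N(-d1)
N(-d1) = 0.35158396; N(-d2) = 0.41092622
P = 8.8700 * 0.94956623 * 0.41092622 - 8.9100 * 0.99104038 * 0.35158396 = 0.3565

Answer: Price = 0.3565


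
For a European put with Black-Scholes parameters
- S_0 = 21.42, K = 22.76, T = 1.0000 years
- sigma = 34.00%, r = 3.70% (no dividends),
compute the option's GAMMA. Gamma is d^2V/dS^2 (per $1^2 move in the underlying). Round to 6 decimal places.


d1 = 0.1003542817; d2 = -0.2396457183
phi(d1) = 0.3969384595; exp(-qT) = 1.0000000000; exp(-rT) = 0.9636761353
Gamma = exp(-qT) * phi(d1) / (S * sigma * sqrt(T)) = 1.0000000000 * 0.3969384595 / (21.4200 * 0.3400 * 1.0000000000) = 0.054504

Answer: Gamma = 0.054504


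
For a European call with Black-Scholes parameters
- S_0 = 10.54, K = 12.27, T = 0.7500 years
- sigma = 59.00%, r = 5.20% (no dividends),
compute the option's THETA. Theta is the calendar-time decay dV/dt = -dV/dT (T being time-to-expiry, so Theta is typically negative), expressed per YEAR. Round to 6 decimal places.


Answer: Theta = -1.625897

Derivation:
d1 = 0.0343626832; d2 = -0.4765923050
phi(d1) = 0.3987068156; exp(-qT) = 1.0000000000; exp(-rT) = 0.9617507091
Theta = -S*exp(-qT)*phi(d1)*sigma/(2*sqrt(T)) - r*K*exp(-rT)*N(d2) + q*S*exp(-qT)*N(d1)
N(d1) = 0.5137060298; N(d2) = 0.3168262320; sqrt(T) = 0.8660254038
Term 1 = -10.5400 * 1.0000000000 * 0.3987068156 * 0.5900 / (2 * 0.8660254038) = -1.4314812202
Term 2 = -0.0520 * 12.2700 * 0.9617507091 * 0.3168262320 = -0.1944157987
Term 3 = 0 (no dividend yield, q = 0)
Theta = -1.4314812202 + (-0.1944157987) + (0.0000000000) = -1.625897


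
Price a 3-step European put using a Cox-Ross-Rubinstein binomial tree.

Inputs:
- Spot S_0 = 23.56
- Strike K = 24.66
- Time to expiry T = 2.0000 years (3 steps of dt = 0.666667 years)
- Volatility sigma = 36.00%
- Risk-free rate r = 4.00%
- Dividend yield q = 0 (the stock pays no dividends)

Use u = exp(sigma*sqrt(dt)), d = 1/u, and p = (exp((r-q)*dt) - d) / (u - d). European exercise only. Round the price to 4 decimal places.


Answer: Price = V(0,0) = 4.6071

Derivation:
dt = T/N = 0.666667
u = exp(sigma*sqrt(dt)) = 1.341702; d = 1/u = 0.745322
p = (exp((r-q)*dt) - d) / (u - d) = 0.472356
Discount per step: exp(-r*dt) = 0.973686
Stock lattice S(k, i) with i counting down-moves:
  k=0: S(0,0) = 23.5600
  k=1: S(1,0) = 31.6105; S(1,1) = 17.5598
  k=2: S(2,0) = 42.4119; S(2,1) = 23.5600; S(2,2) = 13.0877
  k=3: S(3,0) = 56.9041; S(3,1) = 31.6105; S(3,2) = 17.5598; S(3,3) = 9.7546
Terminal payoffs V(N, i) = max(K - S_T, 0):
  V(3,0) = 0.000000; V(3,1) = 0.000000; V(3,2) = 7.100211; V(3,3) = 14.905448
Backward induction: V(k, i) = exp(-r*dt) * [p * V(k+1, i) + (1-p) * V(k+1, i+1)].
  V(2,0) = exp(-r*dt) * [p*0.000000 + (1-p)*0.000000] = 0.000000
  V(2,1) = exp(-r*dt) * [p*0.000000 + (1-p)*7.100211] = 3.647803
  V(2,2) = exp(-r*dt) * [p*7.100211 + (1-p)*14.905448] = 10.923391
  V(1,0) = exp(-r*dt) * [p*0.000000 + (1-p)*3.647803] = 1.874094
  V(1,1) = exp(-r*dt) * [p*3.647803 + (1-p)*10.923391] = 7.289718
  V(0,0) = exp(-r*dt) * [p*1.874094 + (1-p)*7.289718] = 4.607109


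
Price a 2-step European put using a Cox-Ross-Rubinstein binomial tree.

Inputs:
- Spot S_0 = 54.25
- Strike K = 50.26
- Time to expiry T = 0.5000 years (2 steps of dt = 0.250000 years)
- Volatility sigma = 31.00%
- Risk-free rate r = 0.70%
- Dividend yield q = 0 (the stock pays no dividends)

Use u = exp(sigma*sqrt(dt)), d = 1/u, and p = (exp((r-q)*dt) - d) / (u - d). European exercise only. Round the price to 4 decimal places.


Answer: Price = V(0,0) = 2.9647

Derivation:
dt = T/N = 0.250000
u = exp(sigma*sqrt(dt)) = 1.167658; d = 1/u = 0.856415
p = (exp((r-q)*dt) - d) / (u - d) = 0.466955
Discount per step: exp(-r*dt) = 0.998252
Stock lattice S(k, i) with i counting down-moves:
  k=0: S(0,0) = 54.2500
  k=1: S(1,0) = 63.3454; S(1,1) = 46.4605
  k=2: S(2,0) = 73.9658; S(2,1) = 54.2500; S(2,2) = 39.7895
Terminal payoffs V(N, i) = max(K - S_T, 0):
  V(2,0) = 0.000000; V(2,1) = 0.000000; V(2,2) = 10.470503
Backward induction: V(k, i) = exp(-r*dt) * [p * V(k+1, i) + (1-p) * V(k+1, i+1)].
  V(1,0) = exp(-r*dt) * [p*0.000000 + (1-p)*0.000000] = 0.000000
  V(1,1) = exp(-r*dt) * [p*0.000000 + (1-p)*10.470503] = 5.571491
  V(0,0) = exp(-r*dt) * [p*0.000000 + (1-p)*5.571491] = 2.964663


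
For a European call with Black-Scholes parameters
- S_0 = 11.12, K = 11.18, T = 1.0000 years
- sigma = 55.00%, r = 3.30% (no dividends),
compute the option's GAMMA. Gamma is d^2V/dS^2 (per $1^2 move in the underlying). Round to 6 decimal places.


Answer: Gamma = 0.061869

Derivation:
d1 = 0.3252160384; d2 = -0.2247839616
phi(d1) = 0.3783932542; exp(-qT) = 1.0000000000; exp(-rT) = 0.9675385596
Gamma = exp(-qT) * phi(d1) / (S * sigma * sqrt(T)) = 1.0000000000 * 0.3783932542 / (11.1200 * 0.5500 * 1.0000000000) = 0.061869


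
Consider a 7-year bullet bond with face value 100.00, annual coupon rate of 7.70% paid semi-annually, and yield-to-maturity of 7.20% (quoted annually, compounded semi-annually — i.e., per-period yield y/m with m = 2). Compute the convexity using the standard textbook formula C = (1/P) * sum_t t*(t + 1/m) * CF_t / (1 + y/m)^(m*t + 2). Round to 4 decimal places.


Answer: Convexity = 35.7474

Derivation:
Coupon per period c = face * coupon_rate / m = 3.850000
Periods per year m = 2; per-period yield y/m = 0.036000
Number of cashflows N = 14
Cashflows (t years, CF_t, discount factor 1/(1+y/m)^(m*t), PV):
  t = 0.5000: CF_t = 3.850000, DF = 0.965251, PV = 3.716216
  t = 1.0000: CF_t = 3.850000, DF = 0.931709, PV = 3.587081
  t = 1.5000: CF_t = 3.850000, DF = 0.899333, PV = 3.462434
  t = 2.0000: CF_t = 3.850000, DF = 0.868082, PV = 3.342117
  t = 2.5000: CF_t = 3.850000, DF = 0.837917, PV = 3.225982
  t = 3.0000: CF_t = 3.850000, DF = 0.808801, PV = 3.113882
  t = 3.5000: CF_t = 3.850000, DF = 0.780696, PV = 3.005678
  t = 4.0000: CF_t = 3.850000, DF = 0.753567, PV = 2.901234
  t = 4.5000: CF_t = 3.850000, DF = 0.727381, PV = 2.800418
  t = 5.0000: CF_t = 3.850000, DF = 0.702106, PV = 2.703107
  t = 5.5000: CF_t = 3.850000, DF = 0.677708, PV = 2.609176
  t = 6.0000: CF_t = 3.850000, DF = 0.654158, PV = 2.518510
  t = 6.5000: CF_t = 3.850000, DF = 0.631427, PV = 2.430994
  t = 7.0000: CF_t = 103.850000, DF = 0.609486, PV = 63.295076
Price P = sum_t PV_t = 102.711906
Convexity numerator sum_t t*(t + 1/m) * CF_t / (1+y/m)^(m*t + 2):
  t = 0.5000: term = 1.731217
  t = 1.0000: term = 5.013176
  t = 1.5000: term = 9.677946
  t = 2.0000: term = 15.569412
  t = 2.5000: term = 22.542584
  t = 3.0000: term = 30.462952
  t = 3.5000: term = 39.205858
  t = 4.0000: term = 48.655919
  t = 4.5000: term = 58.706466
  t = 5.0000: term = 69.259023
  t = 5.5000: term = 80.222806
  t = 6.0000: term = 91.514258
  t = 6.5000: term = 103.056596
  t = 7.0000: term = 3096.062490
Convexity = (1/P) * sum = 3671.680703 / 102.711906 = 35.747372


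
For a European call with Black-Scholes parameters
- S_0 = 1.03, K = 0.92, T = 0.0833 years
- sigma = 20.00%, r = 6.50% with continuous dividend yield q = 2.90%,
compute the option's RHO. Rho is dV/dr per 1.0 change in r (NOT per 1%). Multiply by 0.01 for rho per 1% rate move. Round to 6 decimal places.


d1 = 2.0373895287; d2 = 1.9796660499
phi(d1) = 0.0500658280; exp(-qT) = 0.9975872155; exp(-rT) = 0.9946001320
N(d2) = 0.9761294671
Rho = K*T*exp(-rT)*N(d2) = 0.9200 * 0.0833 * 0.9946001320 * 0.9761294671 = 0.074403

Answer: Rho = 0.074403


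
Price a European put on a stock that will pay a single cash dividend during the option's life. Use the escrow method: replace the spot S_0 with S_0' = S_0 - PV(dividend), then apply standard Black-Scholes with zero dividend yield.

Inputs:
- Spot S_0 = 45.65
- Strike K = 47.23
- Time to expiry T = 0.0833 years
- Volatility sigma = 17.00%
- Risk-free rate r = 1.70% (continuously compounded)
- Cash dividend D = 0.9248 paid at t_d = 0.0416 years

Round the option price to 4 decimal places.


Answer: Price = 2.5977

Derivation:
PV(D) = D * exp(-r * t_d) = 0.9248 * 0.99929305 = 0.92414621
S_0' = S_0 - PV(D) = 45.6500 - 0.92414621 = 44.72585379
d1 = (ln(S_0'/K) + (r + sigma^2/2)*T) / (sigma*sqrt(T)) = -1.05692093
d2 = d1 - sigma*sqrt(T) = -1.10598589
exp(-rT) = 0.99858490
N(-d1) = 0.85472616; N(-d2) = 0.86563369
P = K * exp(-rT) * N(-d2) - S_0' * N(-d1) = 47.2300 * 0.99858490 * 0.86563369 - 44.72585379 * 0.85472616 = 2.5977


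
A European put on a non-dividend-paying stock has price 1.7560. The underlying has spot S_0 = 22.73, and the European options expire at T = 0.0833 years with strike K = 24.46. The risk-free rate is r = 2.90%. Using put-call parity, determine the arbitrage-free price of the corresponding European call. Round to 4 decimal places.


Answer: Call price = 0.0850

Derivation:
Put-call parity: C - P = S_0 * exp(-qT) - K * exp(-rT).
S_0 * exp(-qT) = 22.7300 * 1.00000000 = 22.73000000
K * exp(-rT) = 24.4600 * 0.99758722 = 24.40098329
C = P + S*exp(-qT) - K*exp(-rT)
C = 1.7560 + 22.73000000 - 24.40098329 = 0.0850


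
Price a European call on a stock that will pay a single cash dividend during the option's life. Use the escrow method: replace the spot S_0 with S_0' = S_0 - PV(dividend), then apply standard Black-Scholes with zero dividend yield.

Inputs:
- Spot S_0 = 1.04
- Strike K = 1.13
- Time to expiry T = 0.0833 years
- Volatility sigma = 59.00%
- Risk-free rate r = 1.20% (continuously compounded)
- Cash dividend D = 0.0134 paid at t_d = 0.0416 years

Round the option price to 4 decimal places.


Answer: Price = 0.0330

Derivation:
PV(D) = D * exp(-r * t_d) = 0.0134 * 0.99950092 = 0.01339331
S_0' = S_0 - PV(D) = 1.0400 - 0.01339331 = 1.02660669
d1 = (ln(S_0'/K) + (r + sigma^2/2)*T) / (sigma*sqrt(T)) = -0.47250862
d2 = d1 - sigma*sqrt(T) = -0.64279289
exp(-rT) = 0.99900090
N(d1) = 0.31828189; N(d2) = 0.26017925
C = S_0' * N(d1) - K * exp(-rT) * N(d2) = 1.02660669 * 0.31828189 - 1.1300 * 0.99900090 * 0.26017925 = 0.0330


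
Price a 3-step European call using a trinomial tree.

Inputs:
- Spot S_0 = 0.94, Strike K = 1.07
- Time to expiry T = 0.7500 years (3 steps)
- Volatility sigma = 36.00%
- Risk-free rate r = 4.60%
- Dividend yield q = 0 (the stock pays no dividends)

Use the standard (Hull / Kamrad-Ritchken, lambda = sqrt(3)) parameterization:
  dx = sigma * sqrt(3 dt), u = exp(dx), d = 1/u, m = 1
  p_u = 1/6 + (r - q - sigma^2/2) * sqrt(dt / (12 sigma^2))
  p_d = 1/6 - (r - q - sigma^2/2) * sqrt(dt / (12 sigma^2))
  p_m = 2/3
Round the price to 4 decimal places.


Answer: Price = V(0,0) = 0.0852

Derivation:
dt = T/N = 0.250000; dx = sigma*sqrt(3*dt) = 0.311769
u = exp(dx) = 1.365839; d = 1/u = 0.732151
p_u = 0.159129, p_m = 0.666667, p_d = 0.174204
Discount per step: exp(-r*dt) = 0.988566
Stock lattice S(k, j) with j the centered position index:
  k=0: S(0,+0) = 0.9400
  k=1: S(1,-1) = 0.6882; S(1,+0) = 0.9400; S(1,+1) = 1.2839
  k=2: S(2,-2) = 0.5039; S(2,-1) = 0.6882; S(2,+0) = 0.9400; S(2,+1) = 1.2839; S(2,+2) = 1.7536
  k=3: S(3,-3) = 0.3689; S(3,-2) = 0.5039; S(3,-1) = 0.6882; S(3,+0) = 0.9400; S(3,+1) = 1.2839; S(3,+2) = 1.7536; S(3,+3) = 2.3951
Terminal payoffs V(N, j) = max(S_T - K, 0):
  V(3,-3) = 0.000000; V(3,-2) = 0.000000; V(3,-1) = 0.000000; V(3,+0) = 0.000000; V(3,+1) = 0.213889; V(3,+2) = 0.683586; V(3,+3) = 1.325117
Backward induction: V(k, j) = exp(-r*dt) * [p_u * V(k+1, j+1) + p_m * V(k+1, j) + p_d * V(k+1, j-1)]
  V(2,-2) = exp(-r*dt) * [p_u*0.000000 + p_m*0.000000 + p_d*0.000000] = 0.000000
  V(2,-1) = exp(-r*dt) * [p_u*0.000000 + p_m*0.000000 + p_d*0.000000] = 0.000000
  V(2,+0) = exp(-r*dt) * [p_u*0.213889 + p_m*0.000000 + p_d*0.000000] = 0.033647
  V(2,+1) = exp(-r*dt) * [p_u*0.683586 + p_m*0.213889 + p_d*0.000000] = 0.248497
  V(2,+2) = exp(-r*dt) * [p_u*1.325117 + p_m*0.683586 + p_d*0.213889] = 0.695801
  V(1,-1) = exp(-r*dt) * [p_u*0.033647 + p_m*0.000000 + p_d*0.000000] = 0.005293
  V(1,+0) = exp(-r*dt) * [p_u*0.248497 + p_m*0.033647 + p_d*0.000000] = 0.061266
  V(1,+1) = exp(-r*dt) * [p_u*0.695801 + p_m*0.248497 + p_d*0.033647] = 0.279021
  V(0,+0) = exp(-r*dt) * [p_u*0.279021 + p_m*0.061266 + p_d*0.005293] = 0.085181


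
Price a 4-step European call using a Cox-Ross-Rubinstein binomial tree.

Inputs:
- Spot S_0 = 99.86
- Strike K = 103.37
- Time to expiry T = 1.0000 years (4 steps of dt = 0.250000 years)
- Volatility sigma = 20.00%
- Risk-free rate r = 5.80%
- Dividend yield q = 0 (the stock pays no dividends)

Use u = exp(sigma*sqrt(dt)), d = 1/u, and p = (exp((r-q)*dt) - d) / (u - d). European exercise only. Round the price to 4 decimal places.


Answer: Price = V(0,0) = 9.0997

Derivation:
dt = T/N = 0.250000
u = exp(sigma*sqrt(dt)) = 1.105171; d = 1/u = 0.904837
p = (exp((r-q)*dt) - d) / (u - d) = 0.547927
Discount per step: exp(-r*dt) = 0.985605
Stock lattice S(k, i) with i counting down-moves:
  k=0: S(0,0) = 99.8600
  k=1: S(1,0) = 110.3624; S(1,1) = 90.3571
  k=2: S(2,0) = 121.9693; S(2,1) = 99.8600; S(2,2) = 81.7585
  k=3: S(3,0) = 134.7969; S(3,1) = 110.3624; S(3,2) = 90.3571; S(3,3) = 73.9781
  k=4: S(4,0) = 148.9736; S(4,1) = 121.9693; S(4,2) = 99.8600; S(4,3) = 81.7585; S(4,4) = 66.9382
Terminal payoffs V(N, i) = max(S_T - K, 0):
  V(4,0) = 45.603614; V(4,1) = 18.599279; V(4,2) = 0.000000; V(4,3) = 0.000000; V(4,4) = 0.000000
Backward induction: V(k, i) = exp(-r*dt) * [p * V(k+1, i) + (1-p) * V(k+1, i+1)].
  V(3,0) = exp(-r*dt) * [p*45.603614 + (1-p)*18.599279] = 32.914951
  V(3,1) = exp(-r*dt) * [p*18.599279 + (1-p)*0.000000] = 10.044351
  V(3,2) = exp(-r*dt) * [p*0.000000 + (1-p)*0.000000] = 0.000000
  V(3,3) = exp(-r*dt) * [p*0.000000 + (1-p)*0.000000] = 0.000000
  V(2,0) = exp(-r*dt) * [p*32.914951 + (1-p)*10.044351] = 22.250793
  V(2,1) = exp(-r*dt) * [p*10.044351 + (1-p)*0.000000] = 5.424349
  V(2,2) = exp(-r*dt) * [p*0.000000 + (1-p)*0.000000] = 0.000000
  V(1,0) = exp(-r*dt) * [p*22.250793 + (1-p)*5.424349] = 14.433213
  V(1,1) = exp(-r*dt) * [p*5.424349 + (1-p)*0.000000] = 2.929364
  V(0,0) = exp(-r*dt) * [p*14.433213 + (1-p)*2.929364] = 9.099731


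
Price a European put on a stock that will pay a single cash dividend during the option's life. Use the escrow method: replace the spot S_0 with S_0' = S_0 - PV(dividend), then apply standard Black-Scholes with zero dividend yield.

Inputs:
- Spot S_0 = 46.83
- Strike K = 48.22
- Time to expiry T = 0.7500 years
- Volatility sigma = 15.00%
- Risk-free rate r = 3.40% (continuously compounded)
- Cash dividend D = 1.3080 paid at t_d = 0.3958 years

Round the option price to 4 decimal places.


Answer: Price = 3.2004

Derivation:
PV(D) = D * exp(-r * t_d) = 1.3080 * 0.98663294 = 1.29051589
S_0' = S_0 - PV(D) = 46.8300 - 1.29051589 = 45.53948411
d1 = (ln(S_0'/K) + (r + sigma^2/2)*T) / (sigma*sqrt(T)) = -0.17902970
d2 = d1 - sigma*sqrt(T) = -0.30893351
exp(-rT) = 0.97482238
N(-d1) = 0.57104281; N(-d2) = 0.62131395
P = K * exp(-rT) * N(-d2) - S_0' * N(-d1) = 48.2200 * 0.97482238 * 0.62131395 - 45.53948411 * 0.57104281 = 3.2004


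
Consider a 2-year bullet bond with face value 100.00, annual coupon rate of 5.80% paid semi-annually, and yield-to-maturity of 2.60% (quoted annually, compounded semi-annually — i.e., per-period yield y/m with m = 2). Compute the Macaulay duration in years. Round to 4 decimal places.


Coupon per period c = face * coupon_rate / m = 2.900000
Periods per year m = 2; per-period yield y/m = 0.013000
Number of cashflows N = 4
Cashflows (t years, CF_t, discount factor 1/(1+y/m)^(m*t), PV):
  t = 0.5000: CF_t = 2.900000, DF = 0.987167, PV = 2.862784
  t = 1.0000: CF_t = 2.900000, DF = 0.974498, PV = 2.826045
  t = 1.5000: CF_t = 2.900000, DF = 0.961992, PV = 2.789778
  t = 2.0000: CF_t = 102.900000, DF = 0.949647, PV = 97.718680
Price P = sum_t PV_t = 106.197287
Macaulay numerator sum_t t * PV_t:
  t * PV_t at t = 0.5000: 1.431392
  t * PV_t at t = 1.0000: 2.826045
  t * PV_t at t = 1.5000: 4.184667
  t * PV_t at t = 2.0000: 195.437361
Macaulay duration D = (sum_t t * PV_t) / P = 203.879465 / 106.197287 = 1.919818

Answer: Macaulay duration = 1.9198 years


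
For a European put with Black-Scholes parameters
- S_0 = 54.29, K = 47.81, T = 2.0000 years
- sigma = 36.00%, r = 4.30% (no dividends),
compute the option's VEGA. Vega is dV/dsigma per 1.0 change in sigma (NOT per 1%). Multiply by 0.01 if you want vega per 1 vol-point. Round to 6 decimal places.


Answer: Vega = 24.420395

Derivation:
d1 = 0.6731366354; d2 = 0.1640197529
phi(d1) = 0.3180664365; exp(-qT) = 1.0000000000; exp(-rT) = 0.9175942312
Vega = S * exp(-qT) * phi(d1) * sqrt(T) = 54.2900 * 1.0000000000 * 0.3180664365 * 1.4142135624 = 24.420395


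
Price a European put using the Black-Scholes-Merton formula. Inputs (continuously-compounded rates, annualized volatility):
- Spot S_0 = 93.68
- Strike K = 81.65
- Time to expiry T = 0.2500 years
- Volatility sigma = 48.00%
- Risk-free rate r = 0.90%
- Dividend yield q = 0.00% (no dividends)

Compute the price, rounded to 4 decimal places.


Answer: Price = 3.6268

Derivation:
d1 = (ln(S/K) + (r - q + 0.5*sigma^2) * T) / (sigma * sqrt(T)) = 0.70205375
d2 = d1 - sigma * sqrt(T) = 0.46205375
exp(-rT) = 0.99775253; exp(-qT) = 1.00000000
P = K * exp(-rT) * N(-d2) - S_0 * exp(-qT) * N(-d1)
N(-d1) = 0.24132282; N(-d2) = 0.32202139
P = 81.6500 * 0.99775253 * 0.32202139 - 93.6800 * 1.00000000 * 0.24132282 = 3.6268


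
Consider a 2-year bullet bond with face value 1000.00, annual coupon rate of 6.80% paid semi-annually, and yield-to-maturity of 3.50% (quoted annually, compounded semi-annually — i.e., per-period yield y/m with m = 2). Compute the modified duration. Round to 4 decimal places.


Coupon per period c = face * coupon_rate / m = 34.000000
Periods per year m = 2; per-period yield y/m = 0.017500
Number of cashflows N = 4
Cashflows (t years, CF_t, discount factor 1/(1+y/m)^(m*t), PV):
  t = 0.5000: CF_t = 34.000000, DF = 0.982801, PV = 33.415233
  t = 1.0000: CF_t = 34.000000, DF = 0.965898, PV = 32.840524
  t = 1.5000: CF_t = 34.000000, DF = 0.949285, PV = 32.275699
  t = 2.0000: CF_t = 1034.000000, DF = 0.932959, PV = 964.679095
Price P = sum_t PV_t = 1063.210552
First compute Macaulay numerator sum_t t * PV_t:
  t * PV_t at t = 0.5000: 16.707617
  t * PV_t at t = 1.0000: 32.840524
  t * PV_t at t = 1.5000: 48.413549
  t * PV_t at t = 2.0000: 1929.358189
Macaulay duration D = 2027.319880 / 1063.210552 = 1.906791
Modified duration = D / (1 + y/m) = 1.906791 / (1 + 0.017500) = 1.873996

Answer: Modified duration = 1.8740


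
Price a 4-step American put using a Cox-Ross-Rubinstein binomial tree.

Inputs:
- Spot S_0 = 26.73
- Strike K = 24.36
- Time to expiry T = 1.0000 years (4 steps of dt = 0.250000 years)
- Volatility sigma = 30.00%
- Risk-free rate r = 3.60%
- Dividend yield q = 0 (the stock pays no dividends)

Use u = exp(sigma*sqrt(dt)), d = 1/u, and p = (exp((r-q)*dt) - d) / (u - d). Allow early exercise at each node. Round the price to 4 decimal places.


Answer: Price = V(0,0) = 1.7791

Derivation:
dt = T/N = 0.250000
u = exp(sigma*sqrt(dt)) = 1.161834; d = 1/u = 0.860708
p = (exp((r-q)*dt) - d) / (u - d) = 0.492593
Discount per step: exp(-r*dt) = 0.991040
Stock lattice S(k, i) with i counting down-moves:
  k=0: S(0,0) = 26.7300
  k=1: S(1,0) = 31.0558; S(1,1) = 23.0067
  k=2: S(2,0) = 36.0817; S(2,1) = 26.7300; S(2,2) = 19.8021
  k=3: S(3,0) = 41.9210; S(3,1) = 31.0558; S(3,2) = 23.0067; S(3,3) = 17.0438
  k=4: S(4,0) = 48.7052; S(4,1) = 36.0817; S(4,2) = 26.7300; S(4,3) = 19.8021; S(4,4) = 14.6697
Terminal payoffs V(N, i) = max(K - S_T, 0):
  V(4,0) = 0.000000; V(4,1) = 0.000000; V(4,2) = 0.000000; V(4,3) = 4.557929; V(4,4) = 9.690265
Backward induction: V(k, i) = exp(-r*dt) * [p * V(k+1, i) + (1-p) * V(k+1, i+1)]; then take max(V_cont, immediate exercise) for American.
  V(3,0) = exp(-r*dt) * [p*0.000000 + (1-p)*0.000000] = 0.000000; exercise = 0.000000; V(3,0) = max -> 0.000000
  V(3,1) = exp(-r*dt) * [p*0.000000 + (1-p)*0.000000] = 0.000000; exercise = 0.000000; V(3,1) = max -> 0.000000
  V(3,2) = exp(-r*dt) * [p*0.000000 + (1-p)*4.557929] = 2.292005; exercise = 1.353276; V(3,2) = max -> 2.292005
  V(3,3) = exp(-r*dt) * [p*4.557929 + (1-p)*9.690265] = 7.097943; exercise = 7.316200; V(3,3) = max -> 7.316200
  V(2,0) = exp(-r*dt) * [p*0.000000 + (1-p)*0.000000] = 0.000000; exercise = 0.000000; V(2,0) = max -> 0.000000
  V(2,1) = exp(-r*dt) * [p*0.000000 + (1-p)*2.292005] = 1.152560; exercise = 0.000000; V(2,1) = max -> 1.152560
  V(2,2) = exp(-r*dt) * [p*2.292005 + (1-p)*7.316200] = 4.797941; exercise = 4.557929; V(2,2) = max -> 4.797941
  V(1,0) = exp(-r*dt) * [p*0.000000 + (1-p)*1.152560] = 0.579577; exercise = 0.000000; V(1,0) = max -> 0.579577
  V(1,1) = exp(-r*dt) * [p*1.152560 + (1-p)*4.797941] = 2.975353; exercise = 1.353276; V(1,1) = max -> 2.975353
  V(0,0) = exp(-r*dt) * [p*0.579577 + (1-p)*2.975353] = 1.779127; exercise = 0.000000; V(0,0) = max -> 1.779127


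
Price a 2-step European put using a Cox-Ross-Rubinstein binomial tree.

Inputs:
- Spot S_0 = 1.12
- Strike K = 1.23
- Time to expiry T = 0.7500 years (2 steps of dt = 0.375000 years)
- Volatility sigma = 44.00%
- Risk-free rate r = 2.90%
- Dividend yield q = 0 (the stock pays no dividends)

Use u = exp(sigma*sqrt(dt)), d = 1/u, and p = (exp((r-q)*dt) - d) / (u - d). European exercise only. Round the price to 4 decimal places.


dt = T/N = 0.375000
u = exp(sigma*sqrt(dt)) = 1.309236; d = 1/u = 0.763804
p = (exp((r-q)*dt) - d) / (u - d) = 0.453091
Discount per step: exp(-r*dt) = 0.989184
Stock lattice S(k, i) with i counting down-moves:
  k=0: S(0,0) = 1.1200
  k=1: S(1,0) = 1.4663; S(1,1) = 0.8555
  k=2: S(2,0) = 1.9198; S(2,1) = 1.1200; S(2,2) = 0.6534
Terminal payoffs V(N, i) = max(K - S_T, 0):
  V(2,0) = 0.000000; V(2,1) = 0.110000; V(2,2) = 0.576596
Backward induction: V(k, i) = exp(-r*dt) * [p * V(k+1, i) + (1-p) * V(k+1, i+1)].
  V(1,0) = exp(-r*dt) * [p*0.000000 + (1-p)*0.110000] = 0.059509
  V(1,1) = exp(-r*dt) * [p*0.110000 + (1-p)*0.576596] = 0.361236
  V(0,0) = exp(-r*dt) * [p*0.059509 + (1-p)*0.361236] = 0.222098

Answer: Price = V(0,0) = 0.2221


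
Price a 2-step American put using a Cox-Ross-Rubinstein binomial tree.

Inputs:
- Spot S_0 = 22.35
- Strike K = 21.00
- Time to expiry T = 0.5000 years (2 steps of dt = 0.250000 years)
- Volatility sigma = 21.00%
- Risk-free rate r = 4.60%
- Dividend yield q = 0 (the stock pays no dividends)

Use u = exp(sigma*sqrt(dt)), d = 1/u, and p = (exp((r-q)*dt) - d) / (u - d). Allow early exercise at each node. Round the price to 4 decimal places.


dt = T/N = 0.250000
u = exp(sigma*sqrt(dt)) = 1.110711; d = 1/u = 0.900325
p = (exp((r-q)*dt) - d) / (u - d) = 0.528751
Discount per step: exp(-r*dt) = 0.988566
Stock lattice S(k, i) with i counting down-moves:
  k=0: S(0,0) = 22.3500
  k=1: S(1,0) = 24.8244; S(1,1) = 20.1223
  k=2: S(2,0) = 27.5727; S(2,1) = 22.3500; S(2,2) = 18.1166
Terminal payoffs V(N, i) = max(K - S_T, 0):
  V(2,0) = 0.000000; V(2,1) = 0.000000; V(2,2) = 2.883442
Backward induction: V(k, i) = exp(-r*dt) * [p * V(k+1, i) + (1-p) * V(k+1, i+1)]; then take max(V_cont, immediate exercise) for American.
  V(1,0) = exp(-r*dt) * [p*0.000000 + (1-p)*0.000000] = 0.000000; exercise = 0.000000; V(1,0) = max -> 0.000000
  V(1,1) = exp(-r*dt) * [p*0.000000 + (1-p)*2.883442] = 1.343282; exercise = 0.877747; V(1,1) = max -> 1.343282
  V(0,0) = exp(-r*dt) * [p*0.000000 + (1-p)*1.343282] = 0.625782; exercise = 0.000000; V(0,0) = max -> 0.625782

Answer: Price = V(0,0) = 0.6258


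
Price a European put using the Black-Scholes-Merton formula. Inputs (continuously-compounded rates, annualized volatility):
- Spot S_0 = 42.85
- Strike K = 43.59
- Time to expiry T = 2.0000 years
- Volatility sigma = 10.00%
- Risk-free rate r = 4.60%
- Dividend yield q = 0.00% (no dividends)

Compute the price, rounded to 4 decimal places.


d1 = (ln(S/K) + (r - q + 0.5*sigma^2) * T) / (sigma * sqrt(T)) = 0.60017724
d2 = d1 - sigma * sqrt(T) = 0.45875588
exp(-rT) = 0.91210515; exp(-qT) = 1.00000000
P = K * exp(-rT) * N(-d2) - S_0 * exp(-qT) * N(-d1)
N(-d1) = 0.27419406; N(-d2) = 0.32320474
P = 43.5900 * 0.91210515 * 0.32320474 - 42.8500 * 1.00000000 * 0.27419406 = 1.1010

Answer: Price = 1.1010


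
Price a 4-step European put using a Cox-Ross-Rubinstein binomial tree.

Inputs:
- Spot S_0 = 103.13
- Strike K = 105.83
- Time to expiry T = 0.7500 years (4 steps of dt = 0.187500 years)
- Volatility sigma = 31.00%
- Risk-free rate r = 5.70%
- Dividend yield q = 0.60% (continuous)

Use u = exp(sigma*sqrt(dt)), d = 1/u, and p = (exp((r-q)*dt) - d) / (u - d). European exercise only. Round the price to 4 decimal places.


Answer: Price = V(0,0) = 10.0575

Derivation:
dt = T/N = 0.187500
u = exp(sigma*sqrt(dt)) = 1.143660; d = 1/u = 0.874385
p = (exp((r-q)*dt) - d) / (u - d) = 0.502174
Discount per step: exp(-r*dt) = 0.989369
Stock lattice S(k, i) with i counting down-moves:
  k=0: S(0,0) = 103.1300
  k=1: S(1,0) = 117.9457; S(1,1) = 90.1754
  k=2: S(2,0) = 134.8898; S(2,1) = 103.1300; S(2,2) = 78.8480
  k=3: S(3,0) = 154.2681; S(3,1) = 117.9457; S(3,2) = 90.1754; S(3,3) = 68.9436
  k=4: S(4,0) = 176.4303; S(4,1) = 134.8898; S(4,2) = 103.1300; S(4,3) = 78.8480; S(4,4) = 60.2833
Terminal payoffs V(N, i) = max(K - S_T, 0):
  V(4,0) = 0.000000; V(4,1) = 0.000000; V(4,2) = 2.700000; V(4,3) = 26.981960; V(4,4) = 45.546732
Backward induction: V(k, i) = exp(-r*dt) * [p * V(k+1, i) + (1-p) * V(k+1, i+1)].
  V(3,0) = exp(-r*dt) * [p*0.000000 + (1-p)*0.000000] = 0.000000
  V(3,1) = exp(-r*dt) * [p*0.000000 + (1-p)*2.700000] = 1.329841
  V(3,2) = exp(-r*dt) * [p*2.700000 + (1-p)*26.981960] = 14.630979
  V(3,3) = exp(-r*dt) * [p*26.981960 + (1-p)*45.546732] = 35.838901
  V(2,0) = exp(-r*dt) * [p*0.000000 + (1-p)*1.329841] = 0.654991
  V(2,1) = exp(-r*dt) * [p*1.329841 + (1-p)*14.630979] = 7.866962
  V(2,2) = exp(-r*dt) * [p*14.630979 + (1-p)*35.838901] = 24.921058
  V(1,0) = exp(-r*dt) * [p*0.654991 + (1-p)*7.866962] = 4.200166
  V(1,1) = exp(-r*dt) * [p*7.866962 + (1-p)*24.921058] = 16.183047
  V(0,0) = exp(-r*dt) * [p*4.200166 + (1-p)*16.183047] = 10.057488


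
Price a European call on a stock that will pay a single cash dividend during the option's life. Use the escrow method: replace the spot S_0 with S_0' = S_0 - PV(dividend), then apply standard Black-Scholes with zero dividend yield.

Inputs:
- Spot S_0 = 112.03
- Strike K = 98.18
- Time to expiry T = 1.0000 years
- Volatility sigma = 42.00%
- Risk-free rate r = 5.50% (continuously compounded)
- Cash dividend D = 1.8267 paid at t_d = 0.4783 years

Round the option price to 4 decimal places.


PV(D) = D * exp(-r * t_d) = 1.8267 * 0.97403650 = 1.77927248
S_0' = S_0 - PV(D) = 112.0300 - 1.77927248 = 110.25072752
d1 = (ln(S_0'/K) + (r + sigma^2/2)*T) / (sigma*sqrt(T)) = 0.61703473
d2 = d1 - sigma*sqrt(T) = 0.19703473
exp(-rT) = 0.94648515
N(d1) = 0.73139409; N(d2) = 0.57809982
C = S_0' * N(d1) - K * exp(-rT) * N(d2) = 110.25072752 * 0.73139409 - 98.1800 * 0.94648515 * 0.57809982 = 26.9163

Answer: Price = 26.9163


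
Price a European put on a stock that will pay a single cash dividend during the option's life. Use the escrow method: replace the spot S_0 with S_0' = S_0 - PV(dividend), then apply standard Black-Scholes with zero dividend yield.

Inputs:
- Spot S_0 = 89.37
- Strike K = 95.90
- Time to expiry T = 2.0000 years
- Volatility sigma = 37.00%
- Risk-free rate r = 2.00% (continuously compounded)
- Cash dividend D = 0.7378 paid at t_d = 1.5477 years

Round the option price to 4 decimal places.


PV(D) = D * exp(-r * t_d) = 0.7378 * 0.96952017 = 0.71531198
S_0' = S_0 - PV(D) = 89.3700 - 0.71531198 = 88.65468802
d1 = (ln(S_0'/K) + (r + sigma^2/2)*T) / (sigma*sqrt(T)) = 0.18794312
d2 = d1 - sigma*sqrt(T) = -0.33531590
exp(-rT) = 0.96078944
N(-d1) = 0.42546062; N(-d2) = 0.63130660
P = K * exp(-rT) * N(-d2) - S_0' * N(-d1) = 95.9000 * 0.96078944 * 0.63130660 - 88.65468802 * 0.42546062 = 20.4493

Answer: Price = 20.4493


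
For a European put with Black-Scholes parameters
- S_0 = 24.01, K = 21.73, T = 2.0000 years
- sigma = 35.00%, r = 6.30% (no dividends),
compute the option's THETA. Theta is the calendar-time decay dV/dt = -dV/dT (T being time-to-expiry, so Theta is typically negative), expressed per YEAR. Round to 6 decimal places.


d1 = 0.7036250196; d2 = 0.2086502728
phi(d1) = 0.3114605427; exp(-qT) = 1.0000000000; exp(-rT) = 0.8816148468
Theta = -S*exp(-qT)*phi(d1)*sigma/(2*sqrt(T)) + r*K*exp(-rT)*N(-d2) - q*S*exp(-qT)*N(-d1)
N(-d1) = 0.2408331630; N(-d2) = 0.4173606311; sqrt(T) = 1.4142135624
Term 1 = -24.0100 * 1.0000000000 * 0.3114605427 * 0.3500 / (2 * 1.4142135624) = -0.9253760324
Term 2 = 0.0630 * 21.7300 * 0.8816148468 * 0.4173606311 = 0.5037216897
Term 3 = 0 (no dividend yield, q = 0)
Theta = -0.9253760324 + (0.5037216897) + (0.0000000000) = -0.421654

Answer: Theta = -0.421654
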